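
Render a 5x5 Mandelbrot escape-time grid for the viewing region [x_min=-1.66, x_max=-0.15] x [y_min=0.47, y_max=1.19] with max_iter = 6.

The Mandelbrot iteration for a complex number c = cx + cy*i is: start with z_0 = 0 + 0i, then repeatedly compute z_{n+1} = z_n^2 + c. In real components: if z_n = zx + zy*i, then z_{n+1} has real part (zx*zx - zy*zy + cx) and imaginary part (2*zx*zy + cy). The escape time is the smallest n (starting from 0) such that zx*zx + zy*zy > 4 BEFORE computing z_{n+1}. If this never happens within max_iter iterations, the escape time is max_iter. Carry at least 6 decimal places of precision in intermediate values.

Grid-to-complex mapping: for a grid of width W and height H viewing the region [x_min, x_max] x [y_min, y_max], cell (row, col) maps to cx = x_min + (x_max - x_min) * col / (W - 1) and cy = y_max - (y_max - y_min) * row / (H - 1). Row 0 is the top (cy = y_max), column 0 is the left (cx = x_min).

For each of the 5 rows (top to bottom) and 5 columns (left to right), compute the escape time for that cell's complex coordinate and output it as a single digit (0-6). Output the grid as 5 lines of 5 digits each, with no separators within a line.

(row=0, col=0): c = -1.6600 + 1.1900i → escape time 1
(row=0, col=1): c = -1.2825 + 1.1900i → escape time 2
(row=0, col=2): c = -0.9050 + 1.1900i → escape time 3
(row=0, col=3): c = -0.5275 + 1.1900i → escape time 3
(row=0, col=4): c = -0.1500 + 1.1900i → escape time 3
(row=1, col=0): c = -1.6600 + 1.0100i → escape time 2
(row=1, col=1): c = -1.2825 + 1.0100i → escape time 3
(row=1, col=2): c = -0.9050 + 1.0100i → escape time 3
(row=1, col=3): c = -0.5275 + 1.0100i → escape time 4
(row=1, col=4): c = -0.1500 + 1.0100i → escape time 6
(row=2, col=0): c = -1.6600 + 0.8300i → escape time 3
(row=2, col=1): c = -1.2825 + 0.8300i → escape time 3
(row=2, col=2): c = -0.9050 + 0.8300i → escape time 3
(row=2, col=3): c = -0.5275 + 0.8300i → escape time 5
(row=2, col=4): c = -0.1500 + 0.8300i → escape time 6
(row=3, col=0): c = -1.6600 + 0.6500i → escape time 3
(row=3, col=1): c = -1.2825 + 0.6500i → escape time 3
(row=3, col=2): c = -0.9050 + 0.6500i → escape time 4
(row=3, col=3): c = -0.5275 + 0.6500i → escape time 6
(row=3, col=4): c = -0.1500 + 0.6500i → escape time 6
(row=4, col=0): c = -1.6600 + 0.4700i → escape time 3
(row=4, col=1): c = -1.2825 + 0.4700i → escape time 5
(row=4, col=2): c = -0.9050 + 0.4700i → escape time 6
(row=4, col=3): c = -0.5275 + 0.4700i → escape time 6
(row=4, col=4): c = -0.1500 + 0.4700i → escape time 6

Answer: 12333
23346
33356
33466
35666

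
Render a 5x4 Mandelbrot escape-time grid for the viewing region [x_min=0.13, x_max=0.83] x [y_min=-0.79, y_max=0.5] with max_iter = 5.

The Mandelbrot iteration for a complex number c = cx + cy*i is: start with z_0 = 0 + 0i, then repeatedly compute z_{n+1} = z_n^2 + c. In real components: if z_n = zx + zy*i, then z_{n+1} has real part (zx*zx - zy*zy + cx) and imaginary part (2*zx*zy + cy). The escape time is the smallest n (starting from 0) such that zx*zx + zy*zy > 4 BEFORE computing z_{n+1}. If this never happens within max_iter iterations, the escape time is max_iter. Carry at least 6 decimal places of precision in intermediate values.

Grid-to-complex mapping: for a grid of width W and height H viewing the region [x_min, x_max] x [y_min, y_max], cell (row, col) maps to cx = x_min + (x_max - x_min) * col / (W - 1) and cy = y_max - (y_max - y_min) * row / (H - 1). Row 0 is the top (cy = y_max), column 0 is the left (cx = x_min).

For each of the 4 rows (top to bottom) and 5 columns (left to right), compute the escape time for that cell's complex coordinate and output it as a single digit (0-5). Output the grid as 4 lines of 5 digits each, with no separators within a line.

Answer: 55533
55543
55533
55332

Derivation:
(row=0, col=0): c = 0.1300 + 0.5000i → escape time 5
(row=0, col=1): c = 0.3050 + 0.5000i → escape time 5
(row=0, col=2): c = 0.4800 + 0.5000i → escape time 5
(row=0, col=3): c = 0.6550 + 0.5000i → escape time 3
(row=0, col=4): c = 0.8300 + 0.5000i → escape time 3
(row=1, col=0): c = 0.1300 + 0.0700i → escape time 5
(row=1, col=1): c = 0.3050 + 0.0700i → escape time 5
(row=1, col=2): c = 0.4800 + 0.0700i → escape time 5
(row=1, col=3): c = 0.6550 + 0.0700i → escape time 4
(row=1, col=4): c = 0.8300 + 0.0700i → escape time 3
(row=2, col=0): c = 0.1300 + -0.3600i → escape time 5
(row=2, col=1): c = 0.3050 + -0.3600i → escape time 5
(row=2, col=2): c = 0.4800 + -0.3600i → escape time 5
(row=2, col=3): c = 0.6550 + -0.3600i → escape time 3
(row=2, col=4): c = 0.8300 + -0.3600i → escape time 3
(row=3, col=0): c = 0.1300 + -0.7900i → escape time 5
(row=3, col=1): c = 0.3050 + -0.7900i → escape time 5
(row=3, col=2): c = 0.4800 + -0.7900i → escape time 3
(row=3, col=3): c = 0.6550 + -0.7900i → escape time 3
(row=3, col=4): c = 0.8300 + -0.7900i → escape time 2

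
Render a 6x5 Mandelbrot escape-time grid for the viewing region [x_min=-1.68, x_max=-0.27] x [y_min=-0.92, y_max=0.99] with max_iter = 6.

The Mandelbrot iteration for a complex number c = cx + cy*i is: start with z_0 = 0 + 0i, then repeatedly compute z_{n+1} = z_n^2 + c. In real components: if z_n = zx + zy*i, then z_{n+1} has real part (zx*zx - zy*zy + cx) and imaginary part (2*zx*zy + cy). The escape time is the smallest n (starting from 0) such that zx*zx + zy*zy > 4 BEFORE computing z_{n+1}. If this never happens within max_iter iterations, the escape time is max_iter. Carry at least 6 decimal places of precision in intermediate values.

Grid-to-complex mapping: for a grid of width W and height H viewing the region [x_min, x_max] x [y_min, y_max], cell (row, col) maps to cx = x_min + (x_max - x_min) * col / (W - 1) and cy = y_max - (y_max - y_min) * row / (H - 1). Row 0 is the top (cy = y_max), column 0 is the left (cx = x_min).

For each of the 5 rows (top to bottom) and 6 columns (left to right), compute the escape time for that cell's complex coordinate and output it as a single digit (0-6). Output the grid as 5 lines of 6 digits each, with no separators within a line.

(row=0, col=0): c = -1.6800 + 0.9900i → escape time 2
(row=0, col=1): c = -1.3980 + 0.9900i → escape time 3
(row=0, col=2): c = -1.1160 + 0.9900i → escape time 3
(row=0, col=3): c = -0.8340 + 0.9900i → escape time 3
(row=0, col=4): c = -0.5520 + 0.9900i → escape time 4
(row=0, col=5): c = -0.2700 + 0.9900i → escape time 5
(row=1, col=0): c = -1.6800 + 0.5125i → escape time 3
(row=1, col=1): c = -1.3980 + 0.5125i → escape time 3
(row=1, col=2): c = -1.1160 + 0.5125i → escape time 5
(row=1, col=3): c = -0.8340 + 0.5125i → escape time 6
(row=1, col=4): c = -0.5520 + 0.5125i → escape time 6
(row=1, col=5): c = -0.2700 + 0.5125i → escape time 6
(row=2, col=0): c = -1.6800 + 0.0350i → escape time 6
(row=2, col=1): c = -1.3980 + 0.0350i → escape time 6
(row=2, col=2): c = -1.1160 + 0.0350i → escape time 6
(row=2, col=3): c = -0.8340 + 0.0350i → escape time 6
(row=2, col=4): c = -0.5520 + 0.0350i → escape time 6
(row=2, col=5): c = -0.2700 + 0.0350i → escape time 6
(row=3, col=0): c = -1.6800 + -0.4425i → escape time 3
(row=3, col=1): c = -1.3980 + -0.4425i → escape time 4
(row=3, col=2): c = -1.1160 + -0.4425i → escape time 6
(row=3, col=3): c = -0.8340 + -0.4425i → escape time 6
(row=3, col=4): c = -0.5520 + -0.4425i → escape time 6
(row=3, col=5): c = -0.2700 + -0.4425i → escape time 6
(row=4, col=0): c = -1.6800 + -0.9200i → escape time 2
(row=4, col=1): c = -1.3980 + -0.9200i → escape time 3
(row=4, col=2): c = -1.1160 + -0.9200i → escape time 3
(row=4, col=3): c = -0.8340 + -0.9200i → escape time 3
(row=4, col=4): c = -0.5520 + -0.9200i → escape time 4
(row=4, col=5): c = -0.2700 + -0.9200i → escape time 6

Answer: 233345
335666
666666
346666
233346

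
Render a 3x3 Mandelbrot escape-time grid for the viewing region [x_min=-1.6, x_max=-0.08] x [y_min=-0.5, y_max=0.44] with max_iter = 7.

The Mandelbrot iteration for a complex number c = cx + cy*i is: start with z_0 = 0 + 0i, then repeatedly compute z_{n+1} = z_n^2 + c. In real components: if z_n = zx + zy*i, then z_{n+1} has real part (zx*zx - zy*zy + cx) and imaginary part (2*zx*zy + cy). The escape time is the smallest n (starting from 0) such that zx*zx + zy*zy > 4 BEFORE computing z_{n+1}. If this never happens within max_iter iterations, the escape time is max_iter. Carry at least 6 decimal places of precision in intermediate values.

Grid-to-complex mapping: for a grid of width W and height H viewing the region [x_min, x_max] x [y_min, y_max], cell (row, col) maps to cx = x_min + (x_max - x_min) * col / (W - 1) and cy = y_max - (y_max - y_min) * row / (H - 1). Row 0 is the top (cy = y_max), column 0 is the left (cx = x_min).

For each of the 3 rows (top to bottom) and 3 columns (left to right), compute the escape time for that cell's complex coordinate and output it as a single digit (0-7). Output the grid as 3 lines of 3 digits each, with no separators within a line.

Answer: 367
777
367

Derivation:
(row=0, col=0): c = -1.6000 + 0.4400i → escape time 3
(row=0, col=1): c = -0.8400 + 0.4400i → escape time 6
(row=0, col=2): c = -0.0800 + 0.4400i → escape time 7
(row=1, col=0): c = -1.6000 + -0.0300i → escape time 7
(row=1, col=1): c = -0.8400 + -0.0300i → escape time 7
(row=1, col=2): c = -0.0800 + -0.0300i → escape time 7
(row=2, col=0): c = -1.6000 + -0.5000i → escape time 3
(row=2, col=1): c = -0.8400 + -0.5000i → escape time 6
(row=2, col=2): c = -0.0800 + -0.5000i → escape time 7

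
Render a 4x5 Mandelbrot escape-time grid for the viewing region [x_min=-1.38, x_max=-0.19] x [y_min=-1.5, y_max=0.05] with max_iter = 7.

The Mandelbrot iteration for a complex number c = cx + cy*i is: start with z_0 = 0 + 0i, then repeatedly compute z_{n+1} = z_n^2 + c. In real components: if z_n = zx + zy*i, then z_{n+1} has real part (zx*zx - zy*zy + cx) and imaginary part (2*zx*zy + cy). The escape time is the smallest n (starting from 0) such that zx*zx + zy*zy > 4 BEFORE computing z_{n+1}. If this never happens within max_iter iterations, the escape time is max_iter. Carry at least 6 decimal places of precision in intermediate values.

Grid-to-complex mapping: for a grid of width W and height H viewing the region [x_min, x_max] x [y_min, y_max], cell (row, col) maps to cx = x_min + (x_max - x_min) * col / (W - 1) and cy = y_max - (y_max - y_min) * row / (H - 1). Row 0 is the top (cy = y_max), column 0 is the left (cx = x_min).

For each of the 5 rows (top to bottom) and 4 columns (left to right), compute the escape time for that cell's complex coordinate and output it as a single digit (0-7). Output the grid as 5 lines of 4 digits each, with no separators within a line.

(row=0, col=0): c = -1.3800 + 0.0500i → escape time 7
(row=0, col=1): c = -0.9833 + 0.0500i → escape time 7
(row=0, col=2): c = -0.5867 + 0.0500i → escape time 7
(row=0, col=3): c = -0.1900 + 0.0500i → escape time 7
(row=1, col=0): c = -1.3800 + -0.3375i → escape time 5
(row=1, col=1): c = -0.9833 + -0.3375i → escape time 7
(row=1, col=2): c = -0.5867 + -0.3375i → escape time 7
(row=1, col=3): c = -0.1900 + -0.3375i → escape time 7
(row=2, col=0): c = -1.3800 + -0.7250i → escape time 3
(row=2, col=1): c = -0.9833 + -0.7250i → escape time 4
(row=2, col=2): c = -0.5867 + -0.7250i → escape time 6
(row=2, col=3): c = -0.1900 + -0.7250i → escape time 7
(row=3, col=0): c = -1.3800 + -1.1125i → escape time 2
(row=3, col=1): c = -0.9833 + -1.1125i → escape time 3
(row=3, col=2): c = -0.5867 + -1.1125i → escape time 3
(row=3, col=3): c = -0.1900 + -1.1125i → escape time 7
(row=4, col=0): c = -1.3800 + -1.5000i → escape time 1
(row=4, col=1): c = -0.9833 + -1.5000i → escape time 2
(row=4, col=2): c = -0.5867 + -1.5000i → escape time 2
(row=4, col=3): c = -0.1900 + -1.5000i → escape time 2

Answer: 7777
5777
3467
2337
1222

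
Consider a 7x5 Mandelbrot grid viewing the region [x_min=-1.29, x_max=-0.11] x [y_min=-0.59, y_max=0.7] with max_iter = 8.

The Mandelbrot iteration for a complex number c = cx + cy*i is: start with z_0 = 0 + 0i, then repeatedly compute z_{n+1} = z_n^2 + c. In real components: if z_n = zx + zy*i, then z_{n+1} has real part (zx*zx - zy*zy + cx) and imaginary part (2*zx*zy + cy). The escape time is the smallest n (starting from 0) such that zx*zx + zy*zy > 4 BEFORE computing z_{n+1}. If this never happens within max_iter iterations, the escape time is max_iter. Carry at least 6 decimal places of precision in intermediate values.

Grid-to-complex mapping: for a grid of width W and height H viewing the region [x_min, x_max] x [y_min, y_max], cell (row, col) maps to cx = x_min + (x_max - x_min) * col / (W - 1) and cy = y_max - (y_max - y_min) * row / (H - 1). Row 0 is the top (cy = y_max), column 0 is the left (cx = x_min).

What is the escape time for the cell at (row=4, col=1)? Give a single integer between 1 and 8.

Answer: 4

Derivation:
z_0 = 0 + 0i, c = -1.0933 + -0.5900i
Iter 1: z = -1.0933 + -0.5900i, |z|^2 = 1.5435
Iter 2: z = -0.2461 + 0.7001i, |z|^2 = 0.5507
Iter 3: z = -1.5230 + -0.9345i, |z|^2 = 3.1928
Iter 4: z = 0.3528 + 2.2566i, |z|^2 = 5.2166
Escaped at iteration 4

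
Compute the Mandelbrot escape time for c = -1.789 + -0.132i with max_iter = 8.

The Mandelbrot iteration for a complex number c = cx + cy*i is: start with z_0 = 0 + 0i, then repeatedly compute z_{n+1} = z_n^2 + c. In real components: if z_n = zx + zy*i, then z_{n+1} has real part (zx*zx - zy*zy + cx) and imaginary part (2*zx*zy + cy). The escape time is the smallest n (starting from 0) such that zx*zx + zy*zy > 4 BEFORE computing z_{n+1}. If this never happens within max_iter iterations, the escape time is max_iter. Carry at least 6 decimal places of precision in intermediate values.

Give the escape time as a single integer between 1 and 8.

z_0 = 0 + 0i, c = -1.7890 + -0.1320i
Iter 1: z = -1.7890 + -0.1320i, |z|^2 = 3.2179
Iter 2: z = 1.3941 + 0.3403i, |z|^2 = 2.0593
Iter 3: z = 0.0387 + 0.8168i, |z|^2 = 0.6687
Iter 4: z = -2.4547 + -0.0688i, |z|^2 = 6.0302
Escaped at iteration 4

Answer: 4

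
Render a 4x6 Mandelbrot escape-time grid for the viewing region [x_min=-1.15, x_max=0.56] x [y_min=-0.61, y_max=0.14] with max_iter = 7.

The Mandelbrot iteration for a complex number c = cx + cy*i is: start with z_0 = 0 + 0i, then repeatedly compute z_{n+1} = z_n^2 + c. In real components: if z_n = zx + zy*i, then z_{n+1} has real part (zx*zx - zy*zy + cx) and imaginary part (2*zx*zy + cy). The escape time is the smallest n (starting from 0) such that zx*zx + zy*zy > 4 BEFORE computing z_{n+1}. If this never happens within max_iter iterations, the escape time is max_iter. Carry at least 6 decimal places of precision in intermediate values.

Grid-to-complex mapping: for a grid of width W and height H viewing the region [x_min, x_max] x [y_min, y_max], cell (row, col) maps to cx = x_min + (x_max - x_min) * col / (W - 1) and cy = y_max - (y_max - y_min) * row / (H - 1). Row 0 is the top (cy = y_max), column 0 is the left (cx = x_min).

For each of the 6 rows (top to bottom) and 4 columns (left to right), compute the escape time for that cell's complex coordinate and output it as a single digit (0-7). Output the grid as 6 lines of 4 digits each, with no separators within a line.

Answer: 7774
7774
7774
7774
5774
4773

Derivation:
(row=0, col=0): c = -1.1500 + 0.1400i → escape time 7
(row=0, col=1): c = -0.5800 + 0.1400i → escape time 7
(row=0, col=2): c = -0.0100 + 0.1400i → escape time 7
(row=0, col=3): c = 0.5600 + 0.1400i → escape time 4
(row=1, col=0): c = -1.1500 + -0.0100i → escape time 7
(row=1, col=1): c = -0.5800 + -0.0100i → escape time 7
(row=1, col=2): c = -0.0100 + -0.0100i → escape time 7
(row=1, col=3): c = 0.5600 + -0.0100i → escape time 4
(row=2, col=0): c = -1.1500 + -0.1600i → escape time 7
(row=2, col=1): c = -0.5800 + -0.1600i → escape time 7
(row=2, col=2): c = -0.0100 + -0.1600i → escape time 7
(row=2, col=3): c = 0.5600 + -0.1600i → escape time 4
(row=3, col=0): c = -1.1500 + -0.3100i → escape time 7
(row=3, col=1): c = -0.5800 + -0.3100i → escape time 7
(row=3, col=2): c = -0.0100 + -0.3100i → escape time 7
(row=3, col=3): c = 0.5600 + -0.3100i → escape time 4
(row=4, col=0): c = -1.1500 + -0.4600i → escape time 5
(row=4, col=1): c = -0.5800 + -0.4600i → escape time 7
(row=4, col=2): c = -0.0100 + -0.4600i → escape time 7
(row=4, col=3): c = 0.5600 + -0.4600i → escape time 4
(row=5, col=0): c = -1.1500 + -0.6100i → escape time 4
(row=5, col=1): c = -0.5800 + -0.6100i → escape time 7
(row=5, col=2): c = -0.0100 + -0.6100i → escape time 7
(row=5, col=3): c = 0.5600 + -0.6100i → escape time 3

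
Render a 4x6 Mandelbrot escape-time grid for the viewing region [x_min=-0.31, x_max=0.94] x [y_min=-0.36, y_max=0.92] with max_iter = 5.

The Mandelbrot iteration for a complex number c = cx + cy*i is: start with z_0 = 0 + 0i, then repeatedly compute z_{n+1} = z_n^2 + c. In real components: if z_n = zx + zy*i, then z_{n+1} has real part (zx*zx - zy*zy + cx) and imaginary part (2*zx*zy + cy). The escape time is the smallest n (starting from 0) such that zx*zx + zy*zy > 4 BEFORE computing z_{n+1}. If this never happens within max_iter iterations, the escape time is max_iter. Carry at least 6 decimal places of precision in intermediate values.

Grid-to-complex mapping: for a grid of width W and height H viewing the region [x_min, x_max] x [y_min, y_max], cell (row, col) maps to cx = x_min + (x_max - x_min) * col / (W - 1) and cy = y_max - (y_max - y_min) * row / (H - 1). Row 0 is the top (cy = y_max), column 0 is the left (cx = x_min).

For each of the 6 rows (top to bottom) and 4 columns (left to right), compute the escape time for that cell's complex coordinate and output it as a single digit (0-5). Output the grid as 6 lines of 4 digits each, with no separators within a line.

(row=0, col=0): c = -0.3100 + 0.9200i → escape time 5
(row=0, col=1): c = 0.1067 + 0.9200i → escape time 5
(row=0, col=2): c = 0.5233 + 0.9200i → escape time 3
(row=0, col=3): c = 0.9400 + 0.9200i → escape time 2
(row=1, col=0): c = -0.3100 + 0.6640i → escape time 5
(row=1, col=1): c = 0.1067 + 0.6640i → escape time 5
(row=1, col=2): c = 0.5233 + 0.6640i → escape time 3
(row=1, col=3): c = 0.9400 + 0.6640i → escape time 2
(row=2, col=0): c = -0.3100 + 0.4080i → escape time 5
(row=2, col=1): c = 0.1067 + 0.4080i → escape time 5
(row=2, col=2): c = 0.5233 + 0.4080i → escape time 5
(row=2, col=3): c = 0.9400 + 0.4080i → escape time 2
(row=3, col=0): c = -0.3100 + 0.1520i → escape time 5
(row=3, col=1): c = 0.1067 + 0.1520i → escape time 5
(row=3, col=2): c = 0.5233 + 0.1520i → escape time 5
(row=3, col=3): c = 0.9400 + 0.1520i → escape time 3
(row=4, col=0): c = -0.3100 + -0.1040i → escape time 5
(row=4, col=1): c = 0.1067 + -0.1040i → escape time 5
(row=4, col=2): c = 0.5233 + -0.1040i → escape time 5
(row=4, col=3): c = 0.9400 + -0.1040i → escape time 3
(row=5, col=0): c = -0.3100 + -0.3600i → escape time 5
(row=5, col=1): c = 0.1067 + -0.3600i → escape time 5
(row=5, col=2): c = 0.5233 + -0.3600i → escape time 5
(row=5, col=3): c = 0.9400 + -0.3600i → escape time 3

Answer: 5532
5532
5552
5553
5553
5553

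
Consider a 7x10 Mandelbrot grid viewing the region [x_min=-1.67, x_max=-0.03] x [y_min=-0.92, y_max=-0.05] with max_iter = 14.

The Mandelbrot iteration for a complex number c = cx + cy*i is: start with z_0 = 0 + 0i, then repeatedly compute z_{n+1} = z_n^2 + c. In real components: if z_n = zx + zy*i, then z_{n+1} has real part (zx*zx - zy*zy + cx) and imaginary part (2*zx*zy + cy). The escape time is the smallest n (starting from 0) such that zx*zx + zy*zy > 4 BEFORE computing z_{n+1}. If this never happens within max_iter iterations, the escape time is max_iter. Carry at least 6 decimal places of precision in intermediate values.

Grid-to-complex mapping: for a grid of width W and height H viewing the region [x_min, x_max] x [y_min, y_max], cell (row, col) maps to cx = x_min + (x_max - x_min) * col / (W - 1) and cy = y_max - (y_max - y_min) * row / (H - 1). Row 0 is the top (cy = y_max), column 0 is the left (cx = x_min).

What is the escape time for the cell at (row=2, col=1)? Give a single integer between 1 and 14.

Answer: 6

Derivation:
z_0 = 0 + 0i, c = -1.3967 + -0.2433i
Iter 1: z = -1.3967 + -0.2433i, |z|^2 = 2.0099
Iter 2: z = 0.4948 + 0.4364i, |z|^2 = 0.4353
Iter 3: z = -1.3423 + 0.1885i, |z|^2 = 1.8372
Iter 4: z = 0.3695 + -0.7494i, |z|^2 = 0.6981
Iter 5: z = -1.8217 + -0.7971i, |z|^2 = 3.9541
Iter 6: z = 1.2867 + 2.6608i, |z|^2 = 8.7356
Escaped at iteration 6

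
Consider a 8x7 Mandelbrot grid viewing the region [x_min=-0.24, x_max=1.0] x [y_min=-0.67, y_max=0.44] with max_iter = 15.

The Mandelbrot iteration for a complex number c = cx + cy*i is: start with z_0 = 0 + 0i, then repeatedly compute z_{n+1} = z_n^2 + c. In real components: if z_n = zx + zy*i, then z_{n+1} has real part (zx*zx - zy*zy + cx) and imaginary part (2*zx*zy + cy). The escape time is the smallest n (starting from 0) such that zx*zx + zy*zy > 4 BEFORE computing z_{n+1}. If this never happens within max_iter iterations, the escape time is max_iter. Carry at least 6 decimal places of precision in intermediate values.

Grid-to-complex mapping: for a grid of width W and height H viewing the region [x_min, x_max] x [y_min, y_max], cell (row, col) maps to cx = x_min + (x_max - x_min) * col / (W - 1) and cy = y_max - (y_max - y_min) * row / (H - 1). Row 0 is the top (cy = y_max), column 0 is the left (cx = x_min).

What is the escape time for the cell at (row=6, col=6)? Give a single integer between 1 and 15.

Answer: 2

Derivation:
z_0 = 0 + 0i, c = 0.8229 + -0.6700i
Iter 1: z = 0.8229 + -0.6700i, |z|^2 = 1.1260
Iter 2: z = 1.0511 + -1.7726i, |z|^2 = 4.2469
Escaped at iteration 2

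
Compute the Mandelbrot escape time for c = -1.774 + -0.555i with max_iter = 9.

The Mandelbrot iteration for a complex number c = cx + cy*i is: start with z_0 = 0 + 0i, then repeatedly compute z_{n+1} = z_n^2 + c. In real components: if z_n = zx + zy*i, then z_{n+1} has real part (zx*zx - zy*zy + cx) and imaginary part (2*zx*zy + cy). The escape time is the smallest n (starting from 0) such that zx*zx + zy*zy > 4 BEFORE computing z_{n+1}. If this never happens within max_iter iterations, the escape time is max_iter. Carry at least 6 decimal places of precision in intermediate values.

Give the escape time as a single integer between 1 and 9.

z_0 = 0 + 0i, c = -1.7740 + -0.5550i
Iter 1: z = -1.7740 + -0.5550i, |z|^2 = 3.4551
Iter 2: z = 1.0651 + 1.4141i, |z|^2 = 3.1341
Iter 3: z = -2.6395 + 2.4573i, |z|^2 = 13.0049
Escaped at iteration 3

Answer: 3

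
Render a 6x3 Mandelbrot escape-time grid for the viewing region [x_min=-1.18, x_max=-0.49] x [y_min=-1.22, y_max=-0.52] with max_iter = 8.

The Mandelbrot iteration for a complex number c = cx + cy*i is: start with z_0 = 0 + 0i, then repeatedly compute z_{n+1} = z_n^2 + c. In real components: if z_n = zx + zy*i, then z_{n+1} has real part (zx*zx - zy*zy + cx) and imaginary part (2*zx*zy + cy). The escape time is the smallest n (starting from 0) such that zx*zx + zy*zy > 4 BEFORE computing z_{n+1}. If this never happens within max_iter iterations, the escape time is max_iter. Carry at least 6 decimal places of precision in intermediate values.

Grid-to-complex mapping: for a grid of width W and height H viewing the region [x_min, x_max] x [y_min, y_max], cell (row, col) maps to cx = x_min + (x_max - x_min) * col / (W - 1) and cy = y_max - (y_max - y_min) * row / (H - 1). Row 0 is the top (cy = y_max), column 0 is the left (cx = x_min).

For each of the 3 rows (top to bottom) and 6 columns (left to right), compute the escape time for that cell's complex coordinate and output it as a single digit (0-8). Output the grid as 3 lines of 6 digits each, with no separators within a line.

(row=0, col=0): c = -1.1800 + -0.5200i → escape time 5
(row=0, col=1): c = -1.0420 + -0.5200i → escape time 5
(row=0, col=2): c = -0.9040 + -0.5200i → escape time 5
(row=0, col=3): c = -0.7660 + -0.5200i → escape time 6
(row=0, col=4): c = -0.6280 + -0.5200i → escape time 8
(row=0, col=5): c = -0.4900 + -0.5200i → escape time 8
(row=1, col=0): c = -1.1800 + -0.8700i → escape time 3
(row=1, col=1): c = -1.0420 + -0.8700i → escape time 3
(row=1, col=2): c = -0.9040 + -0.8700i → escape time 3
(row=1, col=3): c = -0.7660 + -0.8700i → escape time 4
(row=1, col=4): c = -0.6280 + -0.8700i → escape time 4
(row=1, col=5): c = -0.4900 + -0.8700i → escape time 5
(row=2, col=0): c = -1.1800 + -1.2200i → escape time 2
(row=2, col=1): c = -1.0420 + -1.2200i → escape time 3
(row=2, col=2): c = -0.9040 + -1.2200i → escape time 3
(row=2, col=3): c = -0.7660 + -1.2200i → escape time 3
(row=2, col=4): c = -0.6280 + -1.2200i → escape time 3
(row=2, col=5): c = -0.4900 + -1.2200i → escape time 3

Answer: 555688
333445
233333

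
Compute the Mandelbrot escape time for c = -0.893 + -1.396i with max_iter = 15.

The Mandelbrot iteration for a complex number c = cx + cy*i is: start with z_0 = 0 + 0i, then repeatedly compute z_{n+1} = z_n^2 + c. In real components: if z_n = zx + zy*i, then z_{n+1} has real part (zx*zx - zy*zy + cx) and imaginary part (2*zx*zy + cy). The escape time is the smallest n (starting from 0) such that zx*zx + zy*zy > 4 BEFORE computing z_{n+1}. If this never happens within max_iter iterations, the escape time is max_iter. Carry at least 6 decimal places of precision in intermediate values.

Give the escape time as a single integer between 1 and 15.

Answer: 2

Derivation:
z_0 = 0 + 0i, c = -0.8930 + -1.3960i
Iter 1: z = -0.8930 + -1.3960i, |z|^2 = 2.7463
Iter 2: z = -2.0444 + 1.0973i, |z|^2 = 5.3834
Escaped at iteration 2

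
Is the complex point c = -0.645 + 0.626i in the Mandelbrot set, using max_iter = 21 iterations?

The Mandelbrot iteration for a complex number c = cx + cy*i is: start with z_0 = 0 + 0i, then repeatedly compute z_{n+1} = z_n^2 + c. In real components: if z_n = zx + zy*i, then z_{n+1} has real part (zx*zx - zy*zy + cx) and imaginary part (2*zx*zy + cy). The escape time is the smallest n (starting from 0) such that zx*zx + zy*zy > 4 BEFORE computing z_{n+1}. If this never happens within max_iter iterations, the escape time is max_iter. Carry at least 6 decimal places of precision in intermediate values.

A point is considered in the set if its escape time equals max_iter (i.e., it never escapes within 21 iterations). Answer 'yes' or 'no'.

z_0 = 0 + 0i, c = -0.6450 + 0.6260i
Iter 1: z = -0.6450 + 0.6260i, |z|^2 = 0.8079
Iter 2: z = -0.6209 + -0.1815i, |z|^2 = 0.4184
Iter 3: z = -0.2925 + 0.8514i, |z|^2 = 0.8105
Iter 4: z = -1.2844 + 0.1279i, |z|^2 = 1.6659
Iter 5: z = 0.9882 + 0.2974i, |z|^2 = 1.0650
Iter 6: z = 0.2431 + 1.2138i, |z|^2 = 1.5324
Iter 7: z = -2.0592 + 1.2162i, |z|^2 = 5.7195
Escaped at iteration 7

Answer: no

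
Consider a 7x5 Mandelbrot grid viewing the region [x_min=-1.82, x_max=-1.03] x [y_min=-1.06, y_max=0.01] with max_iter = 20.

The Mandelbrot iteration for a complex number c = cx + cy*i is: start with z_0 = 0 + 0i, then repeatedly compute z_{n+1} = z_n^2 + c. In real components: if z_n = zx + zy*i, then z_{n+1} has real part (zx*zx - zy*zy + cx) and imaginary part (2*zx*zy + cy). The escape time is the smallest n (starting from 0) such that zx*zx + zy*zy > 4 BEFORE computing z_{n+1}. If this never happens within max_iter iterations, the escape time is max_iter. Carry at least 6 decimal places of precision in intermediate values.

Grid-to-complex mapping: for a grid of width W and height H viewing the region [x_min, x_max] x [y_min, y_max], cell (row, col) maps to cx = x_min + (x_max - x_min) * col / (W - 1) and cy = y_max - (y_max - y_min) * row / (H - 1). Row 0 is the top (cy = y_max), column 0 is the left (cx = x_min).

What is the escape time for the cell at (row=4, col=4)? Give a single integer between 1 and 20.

z_0 = 0 + 0i, c = -1.2933 + -1.0600i
Iter 1: z = -1.2933 + -1.0600i, |z|^2 = 2.7963
Iter 2: z = -0.7442 + 1.6819i, |z|^2 = 3.3825
Iter 3: z = -3.5681 + -3.5634i, |z|^2 = 25.4292
Escaped at iteration 3

Answer: 3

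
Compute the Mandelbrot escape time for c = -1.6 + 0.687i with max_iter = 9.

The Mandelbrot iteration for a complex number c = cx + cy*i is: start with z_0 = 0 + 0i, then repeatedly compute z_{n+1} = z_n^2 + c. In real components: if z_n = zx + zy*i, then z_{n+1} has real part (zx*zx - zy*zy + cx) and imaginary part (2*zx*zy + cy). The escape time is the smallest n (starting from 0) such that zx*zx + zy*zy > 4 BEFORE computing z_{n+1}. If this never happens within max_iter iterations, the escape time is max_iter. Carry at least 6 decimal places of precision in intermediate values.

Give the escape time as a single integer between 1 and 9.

z_0 = 0 + 0i, c = -1.6000 + 0.6870i
Iter 1: z = -1.6000 + 0.6870i, |z|^2 = 3.0320
Iter 2: z = 0.4880 + -1.5114i, |z|^2 = 2.5225
Iter 3: z = -3.6462 + -0.7882i, |z|^2 = 13.9157
Escaped at iteration 3

Answer: 3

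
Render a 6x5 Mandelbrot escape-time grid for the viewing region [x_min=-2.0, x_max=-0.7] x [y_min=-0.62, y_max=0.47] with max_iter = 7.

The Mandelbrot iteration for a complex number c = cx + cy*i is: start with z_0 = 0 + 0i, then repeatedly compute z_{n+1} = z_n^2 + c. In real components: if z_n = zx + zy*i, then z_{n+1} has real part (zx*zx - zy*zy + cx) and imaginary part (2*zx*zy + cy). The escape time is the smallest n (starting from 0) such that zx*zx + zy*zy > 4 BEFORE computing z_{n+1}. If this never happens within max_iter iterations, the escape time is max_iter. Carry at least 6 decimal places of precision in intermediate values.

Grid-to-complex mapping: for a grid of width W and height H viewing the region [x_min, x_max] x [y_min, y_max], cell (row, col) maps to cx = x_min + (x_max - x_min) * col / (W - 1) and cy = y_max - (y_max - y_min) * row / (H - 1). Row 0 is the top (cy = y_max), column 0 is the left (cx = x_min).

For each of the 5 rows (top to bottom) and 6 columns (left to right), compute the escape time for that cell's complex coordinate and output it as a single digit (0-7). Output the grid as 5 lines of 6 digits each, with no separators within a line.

(row=0, col=0): c = -2.0000 + 0.4700i → escape time 1
(row=0, col=1): c = -1.7400 + 0.4700i → escape time 3
(row=0, col=2): c = -1.4800 + 0.4700i → escape time 3
(row=0, col=3): c = -1.2200 + 0.4700i → escape time 5
(row=0, col=4): c = -0.9600 + 0.4700i → escape time 5
(row=0, col=5): c = -0.7000 + 0.4700i → escape time 7
(row=1, col=0): c = -2.0000 + 0.1975i → escape time 1
(row=1, col=1): c = -1.7400 + 0.1975i → escape time 4
(row=1, col=2): c = -1.4800 + 0.1975i → escape time 5
(row=1, col=3): c = -1.2200 + 0.1975i → escape time 7
(row=1, col=4): c = -0.9600 + 0.1975i → escape time 7
(row=1, col=5): c = -0.7000 + 0.1975i → escape time 7
(row=2, col=0): c = -2.0000 + -0.0750i → escape time 1
(row=2, col=1): c = -1.7400 + -0.0750i → escape time 6
(row=2, col=2): c = -1.4800 + -0.0750i → escape time 7
(row=2, col=3): c = -1.2200 + -0.0750i → escape time 7
(row=2, col=4): c = -0.9600 + -0.0750i → escape time 7
(row=2, col=5): c = -0.7000 + -0.0750i → escape time 7
(row=3, col=0): c = -2.0000 + -0.3475i → escape time 1
(row=3, col=1): c = -1.7400 + -0.3475i → escape time 3
(row=3, col=2): c = -1.4800 + -0.3475i → escape time 5
(row=3, col=3): c = -1.2200 + -0.3475i → escape time 7
(row=3, col=4): c = -0.9600 + -0.3475i → escape time 7
(row=3, col=5): c = -0.7000 + -0.3475i → escape time 7
(row=4, col=0): c = -2.0000 + -0.6200i → escape time 1
(row=4, col=1): c = -1.7400 + -0.6200i → escape time 3
(row=4, col=2): c = -1.4800 + -0.6200i → escape time 3
(row=4, col=3): c = -1.2200 + -0.6200i → escape time 3
(row=4, col=4): c = -0.9600 + -0.6200i → escape time 4
(row=4, col=5): c = -0.7000 + -0.6200i → escape time 6

Answer: 133557
145777
167777
135777
133346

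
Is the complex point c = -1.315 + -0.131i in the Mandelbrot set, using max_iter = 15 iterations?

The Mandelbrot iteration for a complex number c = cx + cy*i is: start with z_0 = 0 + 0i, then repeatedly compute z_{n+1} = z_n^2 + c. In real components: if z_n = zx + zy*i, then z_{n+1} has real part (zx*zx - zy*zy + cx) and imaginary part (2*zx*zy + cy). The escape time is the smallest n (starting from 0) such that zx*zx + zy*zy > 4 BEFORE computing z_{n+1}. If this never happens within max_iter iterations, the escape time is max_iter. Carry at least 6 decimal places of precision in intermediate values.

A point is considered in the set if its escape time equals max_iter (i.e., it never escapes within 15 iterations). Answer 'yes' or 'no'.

Answer: no

Derivation:
z_0 = 0 + 0i, c = -1.3150 + -0.1310i
Iter 1: z = -1.3150 + -0.1310i, |z|^2 = 1.7464
Iter 2: z = 0.3971 + 0.2135i, |z|^2 = 0.2033
Iter 3: z = -1.2029 + 0.0386i, |z|^2 = 1.4485
Iter 4: z = 0.1306 + -0.2238i, |z|^2 = 0.0671
Iter 5: z = -1.3480 + -0.1894i, |z|^2 = 1.8531
Iter 6: z = 0.4663 + 0.3797i, |z|^2 = 0.3617
Iter 7: z = -1.2418 + 0.2232i, |z|^2 = 1.5918
Iter 8: z = 0.1772 + -0.6852i, |z|^2 = 0.5009
Iter 9: z = -1.7531 + -0.3738i, |z|^2 = 3.2132
Iter 10: z = 1.6188 + 1.1796i, |z|^2 = 4.0119
Escaped at iteration 10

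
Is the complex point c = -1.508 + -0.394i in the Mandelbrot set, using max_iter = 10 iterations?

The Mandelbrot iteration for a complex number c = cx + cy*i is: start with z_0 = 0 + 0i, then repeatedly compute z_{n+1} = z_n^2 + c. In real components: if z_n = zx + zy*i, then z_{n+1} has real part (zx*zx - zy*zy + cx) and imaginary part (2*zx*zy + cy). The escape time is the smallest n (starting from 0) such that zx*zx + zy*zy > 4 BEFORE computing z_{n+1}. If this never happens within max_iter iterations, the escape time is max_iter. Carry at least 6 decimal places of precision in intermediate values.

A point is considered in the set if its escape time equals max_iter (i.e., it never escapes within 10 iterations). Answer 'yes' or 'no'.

Answer: no

Derivation:
z_0 = 0 + 0i, c = -1.5080 + -0.3940i
Iter 1: z = -1.5080 + -0.3940i, |z|^2 = 2.4293
Iter 2: z = 0.6108 + 0.7943i, |z|^2 = 1.0040
Iter 3: z = -1.7658 + 0.5764i, |z|^2 = 3.4503
Iter 4: z = 1.2779 + -2.4295i, |z|^2 = 7.5355
Escaped at iteration 4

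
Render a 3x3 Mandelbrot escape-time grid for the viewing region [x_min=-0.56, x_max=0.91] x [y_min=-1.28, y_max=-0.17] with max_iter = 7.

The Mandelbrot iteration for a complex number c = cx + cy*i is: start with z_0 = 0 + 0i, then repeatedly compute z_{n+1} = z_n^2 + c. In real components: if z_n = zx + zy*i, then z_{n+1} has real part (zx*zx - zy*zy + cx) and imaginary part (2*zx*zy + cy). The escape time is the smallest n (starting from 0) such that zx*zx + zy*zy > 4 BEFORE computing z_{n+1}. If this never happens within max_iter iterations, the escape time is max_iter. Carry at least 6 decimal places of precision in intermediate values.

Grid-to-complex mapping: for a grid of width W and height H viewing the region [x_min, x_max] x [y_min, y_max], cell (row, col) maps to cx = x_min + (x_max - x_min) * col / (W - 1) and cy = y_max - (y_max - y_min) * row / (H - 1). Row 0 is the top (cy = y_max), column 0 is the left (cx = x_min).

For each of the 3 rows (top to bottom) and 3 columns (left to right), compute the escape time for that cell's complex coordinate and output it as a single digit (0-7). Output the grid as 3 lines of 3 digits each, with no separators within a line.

Answer: 773
662
322

Derivation:
(row=0, col=0): c = -0.5600 + -0.1700i → escape time 7
(row=0, col=1): c = 0.1750 + -0.1700i → escape time 7
(row=0, col=2): c = 0.9100 + -0.1700i → escape time 3
(row=1, col=0): c = -0.5600 + -0.7250i → escape time 6
(row=1, col=1): c = 0.1750 + -0.7250i → escape time 6
(row=1, col=2): c = 0.9100 + -0.7250i → escape time 2
(row=2, col=0): c = -0.5600 + -1.2800i → escape time 3
(row=2, col=1): c = 0.1750 + -1.2800i → escape time 2
(row=2, col=2): c = 0.9100 + -1.2800i → escape time 2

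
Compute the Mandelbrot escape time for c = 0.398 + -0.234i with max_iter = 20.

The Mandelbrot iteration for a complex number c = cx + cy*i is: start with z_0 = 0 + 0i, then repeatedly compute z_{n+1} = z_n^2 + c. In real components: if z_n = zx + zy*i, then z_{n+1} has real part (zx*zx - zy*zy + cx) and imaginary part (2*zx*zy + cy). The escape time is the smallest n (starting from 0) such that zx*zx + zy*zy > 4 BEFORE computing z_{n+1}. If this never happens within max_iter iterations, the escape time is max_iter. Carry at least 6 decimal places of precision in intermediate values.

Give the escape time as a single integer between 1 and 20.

z_0 = 0 + 0i, c = 0.3980 + -0.2340i
Iter 1: z = 0.3980 + -0.2340i, |z|^2 = 0.2132
Iter 2: z = 0.5016 + -0.4203i, |z|^2 = 0.4283
Iter 3: z = 0.4730 + -0.6556i, |z|^2 = 0.6536
Iter 4: z = 0.1919 + -0.8543i, |z|^2 = 0.7666
Iter 5: z = -0.2950 + -0.5618i, |z|^2 = 0.4027
Iter 6: z = 0.1693 + 0.0975i, |z|^2 = 0.0382
Iter 7: z = 0.4172 + -0.2010i, |z|^2 = 0.2144
Iter 8: z = 0.5316 + -0.4017i, |z|^2 = 0.4440
Iter 9: z = 0.5193 + -0.6611i, |z|^2 = 0.7067
Iter 10: z = 0.2306 + -0.9206i, |z|^2 = 0.9007
Iter 11: z = -0.3964 + -0.6585i, |z|^2 = 0.5908
Iter 12: z = 0.1214 + 0.2880i, |z|^2 = 0.0977
Iter 13: z = 0.3298 + -0.1640i, |z|^2 = 0.1357
Iter 14: z = 0.4798 + -0.3422i, |z|^2 = 0.3473
Iter 15: z = 0.5111 + -0.5624i, |z|^2 = 0.5776
Iter 16: z = 0.3430 + -0.8089i, |z|^2 = 0.7720
Iter 17: z = -0.1387 + -0.7889i, |z|^2 = 0.6416
Iter 18: z = -0.2051 + -0.0151i, |z|^2 = 0.0423
Iter 19: z = 0.4398 + -0.2278i, |z|^2 = 0.2454

Answer: 20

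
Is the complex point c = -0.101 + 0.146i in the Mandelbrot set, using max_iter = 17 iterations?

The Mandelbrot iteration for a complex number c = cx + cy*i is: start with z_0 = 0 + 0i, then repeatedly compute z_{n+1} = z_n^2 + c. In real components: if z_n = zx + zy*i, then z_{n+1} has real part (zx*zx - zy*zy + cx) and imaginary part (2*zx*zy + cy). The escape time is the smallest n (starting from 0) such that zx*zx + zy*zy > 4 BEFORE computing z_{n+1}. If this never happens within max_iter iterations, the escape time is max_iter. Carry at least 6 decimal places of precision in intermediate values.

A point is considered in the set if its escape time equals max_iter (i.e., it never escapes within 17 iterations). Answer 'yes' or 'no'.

z_0 = 0 + 0i, c = -0.1010 + 0.1460i
Iter 1: z = -0.1010 + 0.1460i, |z|^2 = 0.0315
Iter 2: z = -0.1121 + 0.1165i, |z|^2 = 0.0261
Iter 3: z = -0.1020 + 0.1199i, |z|^2 = 0.0248
Iter 4: z = -0.1050 + 0.1215i, |z|^2 = 0.0258
Iter 5: z = -0.1048 + 0.1205i, |z|^2 = 0.0255
Iter 6: z = -0.1045 + 0.1208i, |z|^2 = 0.0255
Iter 7: z = -0.1047 + 0.1208i, |z|^2 = 0.0255
Iter 8: z = -0.1046 + 0.1207i, |z|^2 = 0.0255
Iter 9: z = -0.1046 + 0.1207i, |z|^2 = 0.0255
Iter 10: z = -0.1046 + 0.1207i, |z|^2 = 0.0255
Iter 11: z = -0.1046 + 0.1207i, |z|^2 = 0.0255
Iter 12: z = -0.1046 + 0.1207i, |z|^2 = 0.0255
Iter 13: z = -0.1046 + 0.1207i, |z|^2 = 0.0255
Iter 14: z = -0.1046 + 0.1207i, |z|^2 = 0.0255
Iter 15: z = -0.1046 + 0.1207i, |z|^2 = 0.0255
Iter 16: z = -0.1046 + 0.1207i, |z|^2 = 0.0255
Did not escape in 17 iterations → in set

Answer: yes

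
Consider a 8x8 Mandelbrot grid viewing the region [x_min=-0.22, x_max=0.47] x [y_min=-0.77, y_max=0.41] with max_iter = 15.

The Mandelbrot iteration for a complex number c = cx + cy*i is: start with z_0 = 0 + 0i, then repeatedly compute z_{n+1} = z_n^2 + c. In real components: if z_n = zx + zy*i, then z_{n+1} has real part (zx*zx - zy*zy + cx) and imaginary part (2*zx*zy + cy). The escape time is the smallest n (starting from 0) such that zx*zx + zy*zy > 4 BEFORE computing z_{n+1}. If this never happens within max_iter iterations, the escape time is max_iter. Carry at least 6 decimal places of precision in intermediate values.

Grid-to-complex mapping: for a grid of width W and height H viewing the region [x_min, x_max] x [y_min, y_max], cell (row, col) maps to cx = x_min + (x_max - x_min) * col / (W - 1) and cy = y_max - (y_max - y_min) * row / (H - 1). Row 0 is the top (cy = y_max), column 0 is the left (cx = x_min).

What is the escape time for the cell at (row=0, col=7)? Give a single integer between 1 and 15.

z_0 = 0 + 0i, c = 0.4700 + 0.4100i
Iter 1: z = 0.4700 + 0.4100i, |z|^2 = 0.3890
Iter 2: z = 0.5228 + 0.7954i, |z|^2 = 0.9060
Iter 3: z = 0.1107 + 1.2417i, |z|^2 = 1.5540
Iter 4: z = -1.0595 + 0.6848i, |z|^2 = 1.5915
Iter 5: z = 1.1236 + -1.0411i, |z|^2 = 2.3463
Iter 6: z = 0.6486 + -1.9295i, |z|^2 = 4.1437
Escaped at iteration 6

Answer: 6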